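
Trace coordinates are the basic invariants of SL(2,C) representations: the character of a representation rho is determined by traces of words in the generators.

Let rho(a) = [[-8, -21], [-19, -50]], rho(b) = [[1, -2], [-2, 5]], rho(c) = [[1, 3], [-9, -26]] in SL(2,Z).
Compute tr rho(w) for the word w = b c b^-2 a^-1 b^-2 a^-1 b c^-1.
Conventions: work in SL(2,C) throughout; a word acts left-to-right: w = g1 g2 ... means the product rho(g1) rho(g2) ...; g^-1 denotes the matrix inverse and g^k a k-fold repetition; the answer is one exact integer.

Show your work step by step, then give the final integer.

-3138303518

rho(b) = [[1, -2], [-2, 5]]
... * rho(c) = [[1, 3], [-9, -26]]  ->  [[19, 55], [-47, -136]]
... * rho(b^-1) = [[5, 2], [2, 1]]  ->  [[205, 93], [-507, -230]]
... * rho(b^-1) = [[5, 2], [2, 1]]  ->  [[1211, 503], [-2995, -1244]]
... * rho(a^-1) = [[-50, 21], [19, -8]]  ->  [[-50993, 21407], [126114, -52943]]
... * rho(b^-1) = [[5, 2], [2, 1]]  ->  [[-212151, -80579], [524684, 199285]]
... * rho(b^-1) = [[5, 2], [2, 1]]  ->  [[-1221913, -504881], [3021990, 1248653]]
... * rho(a^-1) = [[-50, 21], [19, -8]]  ->  [[51502911, -21621125], [-127375093, 53472566]]
... * rho(b) = [[1, -2], [-2, 5]]  ->  [[94745161, -211111447], [-234320225, 522113016]]
... * rho(c^-1) = [[-26, -3], [9, 1]]  ->  [[-4363377209, -495346930], [10791342994, 1225073691]]
tr = -4363377209 + 1225073691 = -3138303518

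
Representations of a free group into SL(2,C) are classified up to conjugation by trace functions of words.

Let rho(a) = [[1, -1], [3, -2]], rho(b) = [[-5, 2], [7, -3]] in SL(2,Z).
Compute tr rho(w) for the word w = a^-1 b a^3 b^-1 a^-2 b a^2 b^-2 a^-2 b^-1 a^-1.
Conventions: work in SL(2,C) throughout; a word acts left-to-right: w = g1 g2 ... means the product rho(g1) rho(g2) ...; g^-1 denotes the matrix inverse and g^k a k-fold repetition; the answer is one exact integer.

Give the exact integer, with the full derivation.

3905

rho(a^-1) = [[-2, 1], [-3, 1]]
... * rho(b) = [[-5, 2], [7, -3]]  ->  [[17, -7], [22, -9]]
... * rho(a) = [[1, -1], [3, -2]]  ->  [[-4, -3], [-5, -4]]
... * rho(a) = [[1, -1], [3, -2]]  ->  [[-13, 10], [-17, 13]]
... * rho(a) = [[1, -1], [3, -2]]  ->  [[17, -7], [22, -9]]
... * rho(b^-1) = [[-3, -2], [-7, -5]]  ->  [[-2, 1], [-3, 1]]
... * rho(a^-1) = [[-2, 1], [-3, 1]]  ->  [[1, -1], [3, -2]]
... * rho(a^-1) = [[-2, 1], [-3, 1]]  ->  [[1, 0], [0, 1]]
... * rho(b) = [[-5, 2], [7, -3]]  ->  [[-5, 2], [7, -3]]
... * rho(a) = [[1, -1], [3, -2]]  ->  [[1, 1], [-2, -1]]
... * rho(a) = [[1, -1], [3, -2]]  ->  [[4, -3], [-5, 4]]
... * rho(b^-1) = [[-3, -2], [-7, -5]]  ->  [[9, 7], [-13, -10]]
... * rho(b^-1) = [[-3, -2], [-7, -5]]  ->  [[-76, -53], [109, 76]]
... * rho(a^-1) = [[-2, 1], [-3, 1]]  ->  [[311, -129], [-446, 185]]
... * rho(a^-1) = [[-2, 1], [-3, 1]]  ->  [[-235, 182], [337, -261]]
... * rho(b^-1) = [[-3, -2], [-7, -5]]  ->  [[-569, -440], [816, 631]]
... * rho(a^-1) = [[-2, 1], [-3, 1]]  ->  [[2458, -1009], [-3525, 1447]]
tr = 2458 + 1447 = 3905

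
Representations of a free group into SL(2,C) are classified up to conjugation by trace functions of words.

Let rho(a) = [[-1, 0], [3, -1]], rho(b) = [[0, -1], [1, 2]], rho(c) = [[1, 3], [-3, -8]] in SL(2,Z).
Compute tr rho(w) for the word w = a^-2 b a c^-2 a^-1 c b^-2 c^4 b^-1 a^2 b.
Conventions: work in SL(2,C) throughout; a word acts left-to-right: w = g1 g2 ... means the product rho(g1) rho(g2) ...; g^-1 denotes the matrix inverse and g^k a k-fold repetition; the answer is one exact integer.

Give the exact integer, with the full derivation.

389360

rho(a^-1) = [[-1, 0], [-3, -1]]
... * rho(a^-1) = [[-1, 0], [-3, -1]]  ->  [[1, 0], [6, 1]]
... * rho(b) = [[0, -1], [1, 2]]  ->  [[0, -1], [1, -4]]
... * rho(a) = [[-1, 0], [3, -1]]  ->  [[-3, 1], [-13, 4]]
... * rho(c^-1) = [[-8, -3], [3, 1]]  ->  [[27, 10], [116, 43]]
... * rho(c^-1) = [[-8, -3], [3, 1]]  ->  [[-186, -71], [-799, -305]]
... * rho(a^-1) = [[-1, 0], [-3, -1]]  ->  [[399, 71], [1714, 305]]
... * rho(c) = [[1, 3], [-3, -8]]  ->  [[186, 629], [799, 2702]]
... * rho(b^-1) = [[2, 1], [-1, 0]]  ->  [[-257, 186], [-1104, 799]]
... * rho(b^-1) = [[2, 1], [-1, 0]]  ->  [[-700, -257], [-3007, -1104]]
... * rho(c) = [[1, 3], [-3, -8]]  ->  [[71, -44], [305, -189]]
... * rho(c) = [[1, 3], [-3, -8]]  ->  [[203, 565], [872, 2427]]
... * rho(c) = [[1, 3], [-3, -8]]  ->  [[-1492, -3911], [-6409, -16800]]
... * rho(c) = [[1, 3], [-3, -8]]  ->  [[10241, 26812], [43991, 115173]]
... * rho(b^-1) = [[2, 1], [-1, 0]]  ->  [[-6330, 10241], [-27191, 43991]]
... * rho(a) = [[-1, 0], [3, -1]]  ->  [[37053, -10241], [159164, -43991]]
... * rho(a) = [[-1, 0], [3, -1]]  ->  [[-67776, 10241], [-291137, 43991]]
... * rho(b) = [[0, -1], [1, 2]]  ->  [[10241, 88258], [43991, 379119]]
tr = 10241 + 379119 = 389360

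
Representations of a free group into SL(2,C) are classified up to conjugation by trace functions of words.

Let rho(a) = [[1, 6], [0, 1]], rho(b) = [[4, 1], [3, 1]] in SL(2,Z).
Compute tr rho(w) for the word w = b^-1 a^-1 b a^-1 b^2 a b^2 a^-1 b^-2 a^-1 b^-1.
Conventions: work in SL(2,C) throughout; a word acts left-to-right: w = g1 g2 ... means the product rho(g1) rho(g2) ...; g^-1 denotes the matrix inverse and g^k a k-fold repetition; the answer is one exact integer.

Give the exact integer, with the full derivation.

1344392591

rho(b^-1) = [[1, -1], [-3, 4]]
... * rho(a^-1) = [[1, -6], [0, 1]]  ->  [[1, -7], [-3, 22]]
... * rho(b) = [[4, 1], [3, 1]]  ->  [[-17, -6], [54, 19]]
... * rho(a^-1) = [[1, -6], [0, 1]]  ->  [[-17, 96], [54, -305]]
... * rho(b) = [[4, 1], [3, 1]]  ->  [[220, 79], [-699, -251]]
... * rho(b) = [[4, 1], [3, 1]]  ->  [[1117, 299], [-3549, -950]]
... * rho(a) = [[1, 6], [0, 1]]  ->  [[1117, 7001], [-3549, -22244]]
... * rho(b) = [[4, 1], [3, 1]]  ->  [[25471, 8118], [-80928, -25793]]
... * rho(b) = [[4, 1], [3, 1]]  ->  [[126238, 33589], [-401091, -106721]]
... * rho(a^-1) = [[1, -6], [0, 1]]  ->  [[126238, -723839], [-401091, 2299825]]
... * rho(b^-1) = [[1, -1], [-3, 4]]  ->  [[2297755, -3021594], [-7300566, 9600391]]
... * rho(b^-1) = [[1, -1], [-3, 4]]  ->  [[11362537, -14384131], [-36101739, 45702130]]
... * rho(a^-1) = [[1, -6], [0, 1]]  ->  [[11362537, -82559353], [-36101739, 262312564]]
... * rho(b^-1) = [[1, -1], [-3, 4]]  ->  [[259040596, -341599949], [-823039431, 1085351995]]
tr = 259040596 + 1085351995 = 1344392591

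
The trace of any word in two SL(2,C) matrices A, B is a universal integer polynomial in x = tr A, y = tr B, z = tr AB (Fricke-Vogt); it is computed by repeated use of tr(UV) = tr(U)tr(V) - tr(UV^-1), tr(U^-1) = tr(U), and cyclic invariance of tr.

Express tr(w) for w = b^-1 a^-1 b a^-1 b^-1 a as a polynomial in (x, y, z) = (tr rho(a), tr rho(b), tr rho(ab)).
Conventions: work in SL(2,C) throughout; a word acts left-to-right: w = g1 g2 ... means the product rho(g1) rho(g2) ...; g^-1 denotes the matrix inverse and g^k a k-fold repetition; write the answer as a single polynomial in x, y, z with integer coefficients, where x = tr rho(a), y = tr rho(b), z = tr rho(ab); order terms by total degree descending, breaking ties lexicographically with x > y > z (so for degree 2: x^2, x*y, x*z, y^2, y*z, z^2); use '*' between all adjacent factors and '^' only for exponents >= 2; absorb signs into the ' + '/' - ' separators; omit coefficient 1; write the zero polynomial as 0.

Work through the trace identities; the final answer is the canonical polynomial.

so trace(a^-1) = trace(a) = x
trace(b^2) = trace(b)*trace(b) - trace(1) = y^2 - 2
trace(b a b) = trace(b)*trace(a b) - trace(a) = y*z - x
trace(b a b^2) = trace(b)*trace(b a b) - trace(b a) = y^2*z - x*y - z
so trace(a b a b) = trace(a b)*trace(a b) - trace(1) = z^2 - 2
so trace(a b a) = trace(a)*trace(b a) - trace(b) = x*z - y
reduce: trace(b a b^2 a) = trace(b)*trace(a b a b) - trace(a b a) = y*z^2 - x*z - y
reduce: trace(a b^2 a^-1 b) = trace(b a b^2)*trace(a) - trace(b a b^2 a) = x*y^2*z - x^2*y - y*z^2 + y
reduce: trace(b a^-1 b^-1 a b) = trace(a b^2 a^-1)*trace(b) - trace(a b^2 a^-1 b) = -x*y^2*z + x^2*y + y^3 + y*z^2 - 3*y
trace(b a b a b a) = trace(a b)*trace(a b a b) - trace(a^-1 b^-1) = z^3 - 3*z
so trace(a b a b a^-1 b) = trace(b a b a b)*trace(a) - trace(b a b a b a) = x*y*z^2 - x^2*z - z^3 - x*y + 3*z
so trace(b a^-1 b^-1 a b a) = trace(a b a b a^-1)*trace(b) - trace(a b a b a^-1 b) = -x*y*z^2 + x^2*z + y^2*z + z^3 - 3*z
so trace(a^-1 b a^-1 b^-1 a b) = trace(b a^-1 b^-1 a b)*trace(a) - trace(b a^-1 b^-1 a b a) = -x^2*y^2*z + x^3*y + x*y^3 + 2*x*y*z^2 - x^2*z - y^2*z - z^3 - 3*x*y + 3*z
reduce: trace(b^-1 a^-1 b a^-1 b^-1 a) = trace(a^-1 b a^-1 b^-1 a)*trace(b) - trace(a^-1 b a^-1 b^-1 a b) = x^2*y^2*z - x^3*y - x*y^3 - 2*x*y*z^2 + x^2*z + y^2*z + z^3 + 4*x*y - 3*z

x^2*y^2*z - x^3*y - x*y^3 - 2*x*y*z^2 + x^2*z + y^2*z + z^3 + 4*x*y - 3*z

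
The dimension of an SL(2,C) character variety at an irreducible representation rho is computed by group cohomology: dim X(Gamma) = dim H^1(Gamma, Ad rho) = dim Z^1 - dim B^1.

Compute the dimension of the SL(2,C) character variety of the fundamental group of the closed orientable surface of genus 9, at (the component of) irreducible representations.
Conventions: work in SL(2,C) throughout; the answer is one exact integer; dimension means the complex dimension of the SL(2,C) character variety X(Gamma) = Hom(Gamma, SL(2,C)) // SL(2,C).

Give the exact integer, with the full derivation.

Gamma = pi_1(Sigma_9) = < a_1, b_1, ..., a_9, b_9 | prod [a_i, b_i] > has 2g = 18 generators and 1 relator.
Before the relator condition, cocycle space has dim 3*18 = 54.
d_2 is surjective at irreducible rho (its cokernel H^2 is dual to H^0 = 0), so dim Z^1 = 54 - 3 = 51.
Coboundaries contribute dim B^1 = 3 (injective at irreducible rho).
dim X = dim H^1 = 51 - 3 = 48.

48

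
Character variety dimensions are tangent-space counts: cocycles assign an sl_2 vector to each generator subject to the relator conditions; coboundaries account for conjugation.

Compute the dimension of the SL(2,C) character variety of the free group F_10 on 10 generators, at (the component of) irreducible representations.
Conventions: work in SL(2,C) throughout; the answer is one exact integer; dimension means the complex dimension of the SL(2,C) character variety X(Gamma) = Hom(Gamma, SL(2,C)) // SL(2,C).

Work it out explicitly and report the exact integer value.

27

Here Gamma is free of rank 10 — no relator constrains a cocycle.
A cocycle picks one sl_2 vector per generator freely, giving dim Z^1 = 3*10 = 30.
Irreducibility makes the coboundary map sl_2 -> Z^1 injective (trivial centralizer), so dim B^1 = 3.
dim H^1 = 30 - 3 = 27, which is dim X.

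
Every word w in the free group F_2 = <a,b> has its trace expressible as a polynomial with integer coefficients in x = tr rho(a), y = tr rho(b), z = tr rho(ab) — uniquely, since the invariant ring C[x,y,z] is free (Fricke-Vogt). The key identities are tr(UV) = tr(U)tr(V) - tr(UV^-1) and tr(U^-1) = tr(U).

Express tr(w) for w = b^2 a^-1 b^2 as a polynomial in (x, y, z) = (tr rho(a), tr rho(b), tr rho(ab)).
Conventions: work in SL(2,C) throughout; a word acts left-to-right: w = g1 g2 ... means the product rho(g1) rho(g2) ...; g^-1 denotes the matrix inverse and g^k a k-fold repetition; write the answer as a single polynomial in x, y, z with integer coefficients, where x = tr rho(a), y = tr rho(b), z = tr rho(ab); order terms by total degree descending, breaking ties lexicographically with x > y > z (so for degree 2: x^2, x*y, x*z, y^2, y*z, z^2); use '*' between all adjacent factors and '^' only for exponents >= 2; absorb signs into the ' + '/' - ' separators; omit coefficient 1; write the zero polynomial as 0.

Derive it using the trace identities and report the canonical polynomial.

tr(b^2) = tr(b) tr(b) - tr(1)   [square of b] = y^2 - 2
tr(b^3) = tr(b) tr(b^2) - tr(b)   [square of b] = y^3 - 3*y
tr(b^4) = tr(b) tr(b^3) - tr(b^2)   [square of b] = y^4 - 4*y^2 + 2
tr(a b^2) = tr(b) tr(a b) - tr(a)   [square of b] = y*z - x
tr(b a b^2) = tr(b) tr(a b^2) - tr(a b)   [square of b] = y^2*z - x*y - z
tr(b^4 a) = tr(b) tr(b a b^2) - tr(b a b)   [square of b] = y^3*z - x*y^2 - 2*y*z + x
tr(b^2 a^-1 b^2) = tr(b^4) tr(a) - tr(b^4 a)   [inverse elimination on a] = x*y^4 - y^3*z - 3*x*y^2 + 2*y*z + x

x*y^4 - y^3*z - 3*x*y^2 + 2*y*z + x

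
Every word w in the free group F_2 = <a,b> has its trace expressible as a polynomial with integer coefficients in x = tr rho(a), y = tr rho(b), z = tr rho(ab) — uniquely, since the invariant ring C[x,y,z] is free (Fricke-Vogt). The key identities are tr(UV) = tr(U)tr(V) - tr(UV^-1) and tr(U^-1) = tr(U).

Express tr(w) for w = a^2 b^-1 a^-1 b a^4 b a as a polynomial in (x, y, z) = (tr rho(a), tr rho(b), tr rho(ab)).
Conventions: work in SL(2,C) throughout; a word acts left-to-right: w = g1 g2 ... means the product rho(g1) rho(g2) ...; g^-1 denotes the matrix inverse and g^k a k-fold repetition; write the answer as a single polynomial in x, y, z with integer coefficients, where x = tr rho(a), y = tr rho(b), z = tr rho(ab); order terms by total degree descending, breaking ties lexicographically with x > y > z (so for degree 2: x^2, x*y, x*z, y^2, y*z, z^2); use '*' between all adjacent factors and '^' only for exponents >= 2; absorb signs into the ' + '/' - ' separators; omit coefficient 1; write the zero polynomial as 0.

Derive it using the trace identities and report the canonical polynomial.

and trace(a b a) = trace(a) * trace(b a) - trace(b)   [square of a] = x*z - y
and trace(a b a^2) = trace(a) * trace(a b a) - trace(a b)   [square of a] = x^2*z - x*y - z
next, trace(a b a^3) = trace(a) * trace(a b a^2) - trace(a b a)   [square of a] = x^3*z - x^2*y - 2*x*z + y
trace(a b a^4) = trace(a) * trace(a b a^3) - trace(a b a^2)   [square of a] = x^4*z - x^3*y - 3*x^2*z + 2*x*y + z
and trace(b a^6) = trace(a) * trace(a b a^4) - trace(a b a^3)   [square of a] = x^5*z - x^4*y - 4*x^3*z + 3*x^2*y + 3*x*z - y
next, trace(a^4 b a^3) = trace(a) * trace(b a^6) - trace(b a^5)   [square of a] = x^6*z - x^5*y - 5*x^4*z + 4*x^3*y + 6*x^2*z - 3*x*y - z
and trace(b a b a) = trace(b a) * trace(b a) - trace(1)   [split at a repeated b] = z^2 - 2
trace(b a b) = trace(b) * trace(a b) - trace(a)   [square of b] = y*z - x
and trace(b a b a^2) = trace(a) * trace(b a b a) - trace(b a b)   [square of a] = x*z^2 - y*z - x
trace(b a^3 b a) = trace(a) * trace(b a b a^2) - trace(b a b a)   [square of a] = x^2*z^2 - x*y*z - x^2 - z^2 + 2
next, trace(a^2) = trace(a) * trace(a) - trace(1)   [square of a] = x^2 - 2
trace(a b^2 a) = trace(b) * trace(a^2 b) - trace(a^2)   [square of b] = x*y*z - x^2 - y^2 + 2
and trace(b a^3 b) = trace(a) * trace(a b^2 a) - trace(a b^2)   [square of a] = x^2*y*z - x^3 - x*y^2 - y*z + 3*x
trace(b a^3 b a^2) = trace(a) * trace(b a^3 b a) - trace(b a^3 b)   [square of a] = x^3*z^2 - 2*x^2*y*z + x*y^2 - x*z^2 + y*z - x
trace(a b a^3 b a^2) = trace(a) * trace(b a^3 b a^2) - trace(b a^3 b a)   [square of a] = x^4*z^2 - 2*x^3*y*z + x^2*y^2 - 2*x^2*z^2 + 2*x*y*z + z^2 - 2
next, trace(b a^4 b a^3) = trace(a) * trace(a b a^3 b a^2) - trace(a b a^3 b a)   [square of a] = x^5*z^2 - 2*x^4*y*z + x^3*y^2 - 3*x^3*z^2 + 4*x^2*y*z - x*y^2 + 2*x*z^2 - y*z - x
trace(b a^2 b a^2) = trace(a) * trace(b a^2 b a) - trace(b a^2 b)   [square of a] = x^2*z^2 - 2*x*y*z + y^2 - 2
trace(b a^4 b a^2) = trace(a) * trace(b a^2 b a^3) - trace(b a^2 b a^2)   [square of a] = x^4*z^2 - 2*x^3*y*z + x^2*y^2 - 2*x^2*z^2 + 3*x*y*z - x^2 - y^2 + 2
trace(a b a^4 b a^3) = trace(a) * trace(b a^4 b a^3) - trace(b a^4 b a^2)   [square of a] = x^6*z^2 - 2*x^5*y*z + x^4*y^2 - 4*x^4*z^2 + 6*x^3*y*z - 2*x^2*y^2 + 4*x^2*z^2 - 4*x*y*z + y^2 - 2
and trace(b a b a b a) = trace(b a b a) * trace(b a) - trace(a b)   [split at a repeated b] = z^3 - 3*z
next, trace(b a b a b) = trace(b) * trace(a b a b) - trace(a b a)   [square of b] = y*z^2 - x*z - y
next, trace(b a b a^2 b a) = trace(a) * trace(b a b a b a) - trace(b a b a b)   [square of a] = x*z^3 - y*z^2 - 2*x*z + y
trace(b a b a^2 b) = trace(b) * trace(a b a^2 b) - trace(a b a^2)   [square of b] = x*y*z^2 - x^2*z - y^2*z + z
next, trace(b a^2 b a b a^2) = trace(a) * trace(b a b a^2 b a) - trace(b a b a^2 b)   [square of a] = x^2*z^3 - 2*x*y*z^2 - x^2*z + y^2*z + x*y - z
trace(a b a^2 b a b a^2) = trace(a) * trace(b a^2 b a b a^2) - trace(b a^2 b a b a)   [square of a] = x^3*z^3 - 2*x^2*y*z^2 - x^3*z + x*y^2*z - x*z^3 + x^2*y + y*z^2 + x*z - y
trace(a b a b a^4 b a) = trace(a) * trace(a b a^2 b a b a^2) - trace(a b a^2 b a b a)   [square of a] = x^4*z^3 - 2*x^3*y*z^2 - x^4*z + x^2*y^2*z - 2*x^2*z^3 + x^3*y + 3*x*y*z^2 + 2*x^2*z - y^2*z - 2*x*y + z
trace(a^2 b a b a b a) = trace(a) * trace(b a b a b a^2) - trace(b a b a b a)   [square of a] = x^2*z^3 - x*y*z^2 - 2*x^2*z - z^3 + x*y + 3*z
trace(a b a b a^4 b) = trace(a) * trace(a^2 b a b a b a) - trace(a^2 b a b a b)   [square of a] = x^3*z^3 - x^2*y*z^2 - 2*x^3*z - 2*x*z^3 + x^2*y + y*z^2 + 5*x*z - y
trace(a b a^4 b a^3 b) = trace(a) * trace(a b a b a^4 b a) - trace(a b a b a^4 b)   [square of a] = x^5*z^3 - 2*x^4*y*z^2 - x^5*z + x^3*y^2*z - 3*x^3*z^3 + x^4*y + 4*x^2*y*z^2 + 4*x^3*z - x*y^2*z + 2*x*z^3 - 3*x^2*y - y*z^2 - 4*x*z + y
next, trace(b a^4 b a^3 b^-1 a) = trace(a b a^4 b a^3) * trace(b) - trace(a b a^4 b a^3 b)   [inverse elimination on b] = x^6*y*z^2 - 2*x^5*y^2*z - x^5*z^3 + x^4*y^3 - 2*x^4*y*z^2 + x^5*z + 5*x^3*y^2*z + 3*x^3*z^3 - x^4*y - 2*x^2*y^3 - 4*x^3*z - 3*x*y^2*z - 2*x*z^3 + 3*x^2*y + y^3 + y*z^2 + 4*x*z - 3*y
and trace(a^2 b^-1 a^-1 b a^4 b a) = trace(b a^4 b a^3 b^-1) * trace(a) - trace(b a^4 b a^3 b^-1 a)   [inverse elimination on a] = -x^6*y*z^2 + x^7*z + 2*x^5*y^2*z + x^5*z^3 - x^6*y - x^4*y^3 + 2*x^4*y*z^2 - 6*x^5*z - 5*x^3*y^2*z - 3*x^3*z^3 + 5*x^4*y + 2*x^2*y^3 + 10*x^3*z + 3*x*y^2*z + 2*x*z^3 - 6*x^2*y - y^3 - y*z^2 - 5*x*z + 3*y

-x^6*y*z^2 + x^7*z + 2*x^5*y^2*z + x^5*z^3 - x^6*y - x^4*y^3 + 2*x^4*y*z^2 - 6*x^5*z - 5*x^3*y^2*z - 3*x^3*z^3 + 5*x^4*y + 2*x^2*y^3 + 10*x^3*z + 3*x*y^2*z + 2*x*z^3 - 6*x^2*y - y^3 - y*z^2 - 5*x*z + 3*y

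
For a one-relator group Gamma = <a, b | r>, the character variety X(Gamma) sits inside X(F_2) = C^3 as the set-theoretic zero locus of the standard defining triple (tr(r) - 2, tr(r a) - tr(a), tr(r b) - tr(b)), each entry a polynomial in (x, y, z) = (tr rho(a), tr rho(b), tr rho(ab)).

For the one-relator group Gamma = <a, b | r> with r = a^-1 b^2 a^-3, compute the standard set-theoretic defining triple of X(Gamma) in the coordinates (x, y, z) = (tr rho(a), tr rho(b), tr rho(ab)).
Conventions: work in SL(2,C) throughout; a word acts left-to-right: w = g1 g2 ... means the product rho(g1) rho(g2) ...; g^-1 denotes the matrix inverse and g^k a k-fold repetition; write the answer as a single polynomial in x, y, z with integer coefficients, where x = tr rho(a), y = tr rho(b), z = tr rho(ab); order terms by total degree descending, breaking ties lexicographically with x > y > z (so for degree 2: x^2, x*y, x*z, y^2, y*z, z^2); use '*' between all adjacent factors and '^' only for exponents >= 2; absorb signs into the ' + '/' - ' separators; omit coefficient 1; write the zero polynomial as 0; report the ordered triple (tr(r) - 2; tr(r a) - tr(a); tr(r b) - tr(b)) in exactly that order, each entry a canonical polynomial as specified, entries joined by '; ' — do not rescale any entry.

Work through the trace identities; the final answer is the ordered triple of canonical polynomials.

and trace(b^2) = trace(b)*trace(b) - trace(1)   [square of b] = y^2 - 2
trace(b^2 a) = trace(b)*trace(a b) - trace(a)   [square of b] = y*z - x
trace(b^2 a^-1) = trace(b^2)*trace(a) - trace(b^2 a)   [inverse elimination on a] = x*y^2 - y*z - x
and trace(b^2 a^-2) = trace(b^2 a^-1)*trace(a) - trace(b^2)   [inverse elimination on a] = x^2*y^2 - x*y*z - x^2 - y^2 + 2
trace(b^2 a^-3) = trace(b^2 a^-2)*trace(a) - trace(b^2 a^-1)   [inverse elimination on a] = x^3*y^2 - x^2*y*z - x^3 - 2*x*y^2 + y*z + 3*x
and trace(a^-1 b^2 a^-3) = trace(b^2 a^-3)*trace(a) - trace(b^2 a^-2)   [inverse elimination on a] = x^4*y^2 - x^3*y*z - x^4 - 3*x^2*y^2 + 2*x*y*z + 4*x^2 + y^2 - 2
trace(b^3) = trace(b)*trace(b^2) - trace(b)  (reduce the b square) = y^3 - 3*y
next, trace(b^3 a) = trace(b)*trace(a b^2) - trace(a b)  (reduce the b square) = y^2*z - x*y - z
next, trace(b a^-1 b^2) = trace(b^3)*trace(a) - trace(b^3 a)  (eliminate a^-1) = x*y^3 - y^2*z - 2*x*y + z
next, trace(a b a b) = trace(a b)*trace(a b) - trace(1)  (split on a) = z^2 - 2
trace(a b a) = trace(a)*trace(b a) - trace(b)  (reduce the a square) = x*z - y
and trace(b^2 a b a) = trace(b)*trace(a b a b) - trace(a b a)  (reduce the b square) = y*z^2 - x*z - y
and trace(b a^-1 b^2 a) = trace(b^2 a b)*trace(a) - trace(b^2 a b a)  (eliminate a^-1) = x*y^2*z - x^2*y - y*z^2 + y
trace(b a^-1 b^2 a^-1) = trace(b a^-1 b^2)*trace(a) - trace(b a^-1 b^2 a)  (eliminate a^-1) = x^2*y^3 - 2*x*y^2*z - x^2*y + y*z^2 + x*z - y
trace(a^-2 b a^-1 b^2) = trace(b a^-1 b^2 a^-1)*trace(a) - trace(b a^-1 b^2)  (eliminate a^-1) = x^3*y^3 - 2*x^2*y^2*z - x^3*y - x*y^3 + x*y*z^2 + x^2*z + y^2*z + x*y - z
next, trace(a^-1 b^2 a^-3 b) = trace(a^-2 b a^-1 b^2)*trace(a) - trace(a^-2 b a^-1 b^2 a)  (eliminate a^-1) = x^4*y^3 - 2*x^3*y^2*z - x^4*y - 2*x^2*y^3 + x^2*y*z^2 + x^3*z + 3*x*y^2*z + 2*x^2*y - y*z^2 - 2*x*z + y
assemble the triple (trace(r) - 2; trace(r a) - x; trace(r b) - y)

x^4*y^2 - x^3*y*z - x^4 - 3*x^2*y^2 + 2*x*y*z + 4*x^2 + y^2 - 4; x^3*y^2 - x^2*y*z - x^3 - 2*x*y^2 + y*z + 2*x; x^4*y^3 - 2*x^3*y^2*z - x^4*y - 2*x^2*y^3 + x^2*y*z^2 + x^3*z + 3*x*y^2*z + 2*x^2*y - y*z^2 - 2*x*z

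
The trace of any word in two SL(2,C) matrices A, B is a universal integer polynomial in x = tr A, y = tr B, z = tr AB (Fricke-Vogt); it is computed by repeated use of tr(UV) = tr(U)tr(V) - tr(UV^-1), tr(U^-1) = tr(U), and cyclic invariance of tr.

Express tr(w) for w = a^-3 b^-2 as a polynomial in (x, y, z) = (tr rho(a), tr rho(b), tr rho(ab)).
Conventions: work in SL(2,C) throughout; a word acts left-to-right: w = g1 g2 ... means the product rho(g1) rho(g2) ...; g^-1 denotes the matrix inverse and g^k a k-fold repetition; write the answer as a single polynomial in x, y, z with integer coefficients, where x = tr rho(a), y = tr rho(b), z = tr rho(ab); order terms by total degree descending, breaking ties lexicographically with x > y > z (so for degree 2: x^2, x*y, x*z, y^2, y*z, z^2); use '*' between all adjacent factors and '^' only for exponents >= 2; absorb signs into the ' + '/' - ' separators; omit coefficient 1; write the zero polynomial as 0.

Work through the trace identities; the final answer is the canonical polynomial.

x^2*y*z - x^3 - x*y^2 - y*z + 3*x

tr(a^-1) = tr(a) = x
next, tr(a^-1 b) = tr(b) * tr(a) - tr(b a) = x*y - z
tr(a^-1 b^-1) = tr(a^-1) * tr(b) - tr(a^-1 b) = z
tr(b^-2 a^-1) = tr(a^-1 b^-1) * tr(b) - tr(a^-1) = y*z - x
and tr(b^-2) = tr(b^-1) * tr(b) - tr(1) = y^2 - 2
and tr(b^-2 a^-2) = tr(b^-2 a^-1) * tr(a) - tr(b^-2) = x*y*z - x^2 - y^2 + 2
tr(a^-3 b^-2) = tr(b^-2 a^-2) * tr(a) - tr(b^-2 a^-1) = x^2*y*z - x^3 - x*y^2 - y*z + 3*x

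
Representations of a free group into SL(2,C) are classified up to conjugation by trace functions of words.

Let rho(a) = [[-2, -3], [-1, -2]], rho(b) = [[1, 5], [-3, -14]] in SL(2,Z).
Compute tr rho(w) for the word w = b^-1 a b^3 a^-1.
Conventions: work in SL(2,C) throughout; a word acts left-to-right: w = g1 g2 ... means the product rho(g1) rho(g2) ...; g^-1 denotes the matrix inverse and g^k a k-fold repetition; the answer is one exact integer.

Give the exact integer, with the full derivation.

rho(b^-1) = [[-14, -5], [3, 1]]
... * rho(a) = [[-2, -3], [-1, -2]]  ->  [[33, 52], [-7, -11]]
... * rho(b) = [[1, 5], [-3, -14]]  ->  [[-123, -563], [26, 119]]
... * rho(b) = [[1, 5], [-3, -14]]  ->  [[1566, 7267], [-331, -1536]]
... * rho(b) = [[1, 5], [-3, -14]]  ->  [[-20235, -93908], [4277, 19849]]
... * rho(a^-1) = [[-2, 3], [1, -2]]  ->  [[-53438, 127111], [11295, -26867]]
tr = -53438 + -26867 = -80305

-80305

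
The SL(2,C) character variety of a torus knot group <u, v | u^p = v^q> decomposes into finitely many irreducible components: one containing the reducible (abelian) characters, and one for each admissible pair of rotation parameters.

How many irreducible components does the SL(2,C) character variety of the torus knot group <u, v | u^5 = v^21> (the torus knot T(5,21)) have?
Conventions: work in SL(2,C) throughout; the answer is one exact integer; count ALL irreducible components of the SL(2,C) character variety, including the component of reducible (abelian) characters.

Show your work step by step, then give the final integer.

In the torus knot group T(5,21), u^5 = v^21 is central, so an irreducible representation sends it to +I or -I (Schur).
So on each irreducible component the traces are pinned: tr(u) = 2*cos(pi*alpha/5) with 1 <= alpha <= 4, tr(v) = 2*cos(pi*beta/21) with 1 <= beta <= 20.
u^5 = (-1)^alpha I and v^21 = (-1)^beta I must agree, so alpha and beta have equal parity.
Enumerate parity-matched pairs: 2*10 odd-odd plus 2*10 even-even gives 40.
Total: 40 irreducible-character components + 1 reducible (abelian) component = 41.

41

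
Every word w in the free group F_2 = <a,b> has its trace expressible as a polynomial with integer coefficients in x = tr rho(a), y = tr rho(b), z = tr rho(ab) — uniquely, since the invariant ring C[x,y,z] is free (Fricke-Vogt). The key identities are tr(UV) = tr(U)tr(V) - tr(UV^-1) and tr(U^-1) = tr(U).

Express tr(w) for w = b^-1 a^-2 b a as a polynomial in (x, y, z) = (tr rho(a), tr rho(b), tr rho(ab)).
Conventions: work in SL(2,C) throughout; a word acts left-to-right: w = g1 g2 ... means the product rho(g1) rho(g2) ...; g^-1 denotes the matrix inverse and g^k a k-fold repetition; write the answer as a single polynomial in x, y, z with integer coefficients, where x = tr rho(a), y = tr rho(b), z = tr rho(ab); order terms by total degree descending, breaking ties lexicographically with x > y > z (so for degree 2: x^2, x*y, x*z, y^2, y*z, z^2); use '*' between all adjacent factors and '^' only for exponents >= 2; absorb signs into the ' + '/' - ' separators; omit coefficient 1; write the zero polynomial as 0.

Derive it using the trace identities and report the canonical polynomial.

trace(a^-1 b) = trace(b) trace(a) - trace(b a)  (eliminate a^-1) = x*y - z
apply: trace(b a b) = trace(b) trace(a b) - trace(a)  (reduce the b square) = y*z - x
trace(b a b a) = trace(b a) trace(b a) - trace(1)  (split on b) = z^2 - 2
use: trace(b a b a^-1) = trace(b a b) trace(a) - trace(b a b a)  (eliminate a^-1) = x*y*z - x^2 - z^2 + 2
trace(a^-2 b a b) = trace(b a b a^-1) trace(a) - trace(b a b)  (eliminate a^-1) = x^2*y*z - x^3 - x*z^2 - y*z + 3*x
apply: trace(b^-1 a^-2 b a) = trace(a^-2 b a) trace(b) - trace(a^-2 b a b)  (eliminate b^-1) = -x^2*y*z + x^3 + x*y^2 + x*z^2 - 3*x

-x^2*y*z + x^3 + x*y^2 + x*z^2 - 3*x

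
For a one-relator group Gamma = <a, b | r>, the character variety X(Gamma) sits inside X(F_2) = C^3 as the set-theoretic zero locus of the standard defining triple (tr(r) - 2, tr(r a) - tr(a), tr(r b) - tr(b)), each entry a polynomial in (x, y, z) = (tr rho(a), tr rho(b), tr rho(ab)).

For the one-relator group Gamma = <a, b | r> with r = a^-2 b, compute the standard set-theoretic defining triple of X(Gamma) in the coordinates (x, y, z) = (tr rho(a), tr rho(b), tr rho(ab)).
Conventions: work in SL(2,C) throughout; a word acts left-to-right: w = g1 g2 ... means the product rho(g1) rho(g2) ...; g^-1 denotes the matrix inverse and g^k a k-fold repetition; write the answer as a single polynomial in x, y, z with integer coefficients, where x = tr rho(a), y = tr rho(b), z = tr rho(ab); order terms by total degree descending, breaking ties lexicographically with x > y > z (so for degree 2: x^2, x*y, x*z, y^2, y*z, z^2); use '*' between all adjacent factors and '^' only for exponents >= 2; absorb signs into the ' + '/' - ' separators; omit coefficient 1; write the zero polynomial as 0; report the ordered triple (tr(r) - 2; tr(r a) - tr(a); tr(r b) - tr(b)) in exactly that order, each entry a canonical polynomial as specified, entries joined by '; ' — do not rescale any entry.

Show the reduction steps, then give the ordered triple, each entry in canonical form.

x^2*y - x*z - y - 2; x*y - x - z; x^2*y^2 - x*y*z - x^2 - y^2 - y + 2

so tr(a^-1 b) = tr(b)*tr(a) - tr(b a) = x*y - z
tr(a^-2 b) = tr(a^-1 b)*tr(a) - tr(a^-1 b a) = x^2*y - x*z - y
so tr(b^2) = tr(b)*tr(b) - tr(1) = y^2 - 2
tr(b^2 a) = tr(b)*tr(a b) - tr(a) = y*z - x
reduce: tr(a^-1 b^2) = tr(b^2)*tr(a) - tr(b^2 a) = x*y^2 - y*z - x
tr(a^-2 b^2) = tr(a^-1 b^2)*tr(a) - tr(a^-1 b^2 a) = x^2*y^2 - x*y*z - x^2 - y^2 + 2
assemble the triple (tr(r) - 2; tr(r a) - x; tr(r b) - y)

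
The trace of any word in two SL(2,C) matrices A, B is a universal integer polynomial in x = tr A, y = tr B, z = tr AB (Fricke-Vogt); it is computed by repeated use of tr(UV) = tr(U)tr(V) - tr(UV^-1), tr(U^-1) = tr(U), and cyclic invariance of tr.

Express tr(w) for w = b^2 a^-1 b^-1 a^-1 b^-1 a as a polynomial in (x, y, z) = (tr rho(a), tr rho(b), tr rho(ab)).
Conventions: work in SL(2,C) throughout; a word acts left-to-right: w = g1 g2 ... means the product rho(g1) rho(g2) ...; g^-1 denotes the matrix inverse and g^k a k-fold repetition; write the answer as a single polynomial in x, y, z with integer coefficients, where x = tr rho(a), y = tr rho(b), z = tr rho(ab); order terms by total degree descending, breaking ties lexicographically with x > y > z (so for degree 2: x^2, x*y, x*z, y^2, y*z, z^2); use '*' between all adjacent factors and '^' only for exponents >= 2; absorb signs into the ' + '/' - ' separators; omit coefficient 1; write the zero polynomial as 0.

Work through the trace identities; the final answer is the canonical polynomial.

trace(b a b) = trace(b)*trace(a b) - trace(a) = y*z - x
trace(b a b a) = trace(b a)*trace(b a) - trace(1)   [split at repeated b] = z^2 - 2
trace(a b a^-1 b) = trace(b a b)*trace(a) - trace(b a b a) = x*y*z - x^2 - z^2 + 2
trace(a^-1 b^-1 a b) = trace(a b a^-1)*trace(b) - trace(a b a^-1 b) = -x*y*z + x^2 + y^2 + z^2 - 2
trace(b^2 a b) = trace(b)*trace(a b^2) - trace(a b) = y^2*z - x*y - z
trace(a b a) = trace(a)*trace(b a) - trace(b) = x*z - y
trace(a b^2 a b) = trace(b)*trace(a b a b) - trace(a b a) = y*z^2 - x*z - y
trace(b^2) = trace(b)*trace(b) - trace(1) = y^2 - 2
trace(a b^2 a) = trace(a)*trace(b^2 a) - trace(b^2) = x*y*z - x^2 - y^2 + 2
trace(b a b^2 a b) = trace(b)*trace(a b^2 a b) - trace(a b^2 a) = y^2*z^2 - 2*x*y*z + x^2 - 2
trace(a b a b a b) = trace(b a)*trace(b a b a) - trace(b^-1 a^-1)   [split at repeated b] = z^3 - 3*z
trace(a b a b a) = trace(a)*trace(b a b a) - trace(b a b) = x*z^2 - y*z - x
trace(b a b^2 a b a) = trace(b)*trace(a b a b a b) - trace(a b a b a) = y*z^3 - x*z^2 - 2*y*z + x
trace(a b^2 a b a^-1 b) = trace(b a b^2 a b)*trace(a) - trace(b a b^2 a b a) = x*y^2*z^2 - 2*x^2*y*z - y*z^3 + x^3 + x*z^2 + 2*y*z - 3*x
trace(a^-1 b^-1 a b^2 a b) = trace(a b^2 a b a^-1)*trace(b) - trace(a b^2 a b a^-1 b) = -x*y^2*z^2 + 2*x^2*y*z + y^3*z + y*z^3 - x^3 - x*y^2 - x*z^2 - 3*y*z + 3*x
trace(b^-1 a^-1 b^-1 a b^2 a) = trace(a^-1 b^-1 a b^2 a)*trace(b) - trace(a^-1 b^-1 a b^2 a b) = x*y^2*z^2 - 2*x^2*y*z - y^3*z - y*z^3 + x^3 + x*y^2 + x*z^2 + 4*y*z - 3*x
trace(b^2 a^-1 b^-1 a^-1 b^-1 a) = trace(b^-1 a^-1 b^-1 a b^2)*trace(a) - trace(b^-1 a^-1 b^-1 a b^2 a) = -x*y^2*z^2 + x^2*y*z + y^3*z + y*z^3 - 4*y*z + x

-x*y^2*z^2 + x^2*y*z + y^3*z + y*z^3 - 4*y*z + x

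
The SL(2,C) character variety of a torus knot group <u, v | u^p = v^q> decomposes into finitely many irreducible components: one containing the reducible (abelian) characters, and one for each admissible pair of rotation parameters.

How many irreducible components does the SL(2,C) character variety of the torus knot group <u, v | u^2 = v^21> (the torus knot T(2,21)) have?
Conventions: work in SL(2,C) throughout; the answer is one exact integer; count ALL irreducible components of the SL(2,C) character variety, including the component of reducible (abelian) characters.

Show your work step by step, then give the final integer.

11

Gamma = < u, v | u^2 = v^21 > (torus knot T(2,21)); the central element u^2 = v^21 acts as +I or -I in any irreducible SL(2,C) representation.
On an irreducible component, tr(u) is locked at 2*cos(pi*alpha/2) for some alpha in 1..1, and tr(v) at 2*cos(pi*beta/21) for some beta in 1..20.
The two central values (-1)^alpha I and (-1)^beta I must be the same matrix, so alpha and beta share a parity.
Counting: 1 odd alphas x 10 odd betas + 0 even alphas x 10 even betas = 10 + 0 = 10.
components with irreducible characters: 10; plus the single component of reducible (abelian) characters: total 11.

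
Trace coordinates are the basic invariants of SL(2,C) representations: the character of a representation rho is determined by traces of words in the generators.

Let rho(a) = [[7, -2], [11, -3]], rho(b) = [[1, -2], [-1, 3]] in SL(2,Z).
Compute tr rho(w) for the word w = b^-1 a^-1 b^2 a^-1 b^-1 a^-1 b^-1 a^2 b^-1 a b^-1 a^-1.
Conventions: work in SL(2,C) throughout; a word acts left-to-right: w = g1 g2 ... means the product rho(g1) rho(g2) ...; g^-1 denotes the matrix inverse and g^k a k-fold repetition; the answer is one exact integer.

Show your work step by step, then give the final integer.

rho(b^-1) = [[3, 2], [1, 1]]
... * rho(a^-1) = [[-3, 2], [-11, 7]]  ->  [[-31, 20], [-14, 9]]
... * rho(b) = [[1, -2], [-1, 3]]  ->  [[-51, 122], [-23, 55]]
... * rho(b) = [[1, -2], [-1, 3]]  ->  [[-173, 468], [-78, 211]]
... * rho(a^-1) = [[-3, 2], [-11, 7]]  ->  [[-4629, 2930], [-2087, 1321]]
... * rho(b^-1) = [[3, 2], [1, 1]]  ->  [[-10957, -6328], [-4940, -2853]]
... * rho(a^-1) = [[-3, 2], [-11, 7]]  ->  [[102479, -66210], [46203, -29851]]
... * rho(b^-1) = [[3, 2], [1, 1]]  ->  [[241227, 138748], [108758, 62555]]
... * rho(a) = [[7, -2], [11, -3]]  ->  [[3214817, -898698], [1449411, -405181]]
... * rho(a) = [[7, -2], [11, -3]]  ->  [[12618041, -3733540], [5688886, -1683279]]
... * rho(b^-1) = [[3, 2], [1, 1]]  ->  [[34120583, 21502542], [15383379, 9694493]]
... * rho(a) = [[7, -2], [11, -3]]  ->  [[475372043, -132748792], [214323076, -59850237]]
... * rho(b^-1) = [[3, 2], [1, 1]]  ->  [[1293367337, 817995294], [583118991, 368795915]]
... * rho(a^-1) = [[-3, 2], [-11, 7]]  ->  [[-12878050245, 8312701732], [-5806112038, 3747809387]]
tr = -12878050245 + 3747809387 = -9130240858

-9130240858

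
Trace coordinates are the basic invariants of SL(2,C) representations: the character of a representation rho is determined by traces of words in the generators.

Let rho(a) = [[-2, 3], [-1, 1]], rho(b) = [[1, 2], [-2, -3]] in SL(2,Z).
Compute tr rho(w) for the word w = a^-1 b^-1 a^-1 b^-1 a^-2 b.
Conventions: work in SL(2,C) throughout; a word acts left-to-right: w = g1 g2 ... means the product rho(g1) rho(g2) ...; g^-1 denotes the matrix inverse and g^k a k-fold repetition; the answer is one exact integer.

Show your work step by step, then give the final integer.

-2561

rho(a^-1) = [[1, -3], [1, -2]]
... * rho(b^-1) = [[-3, -2], [2, 1]]  ->  [[-9, -5], [-7, -4]]
... * rho(a^-1) = [[1, -3], [1, -2]]  ->  [[-14, 37], [-11, 29]]
... * rho(b^-1) = [[-3, -2], [2, 1]]  ->  [[116, 65], [91, 51]]
... * rho(a^-1) = [[1, -3], [1, -2]]  ->  [[181, -478], [142, -375]]
... * rho(a^-1) = [[1, -3], [1, -2]]  ->  [[-297, 413], [-233, 324]]
... * rho(b) = [[1, 2], [-2, -3]]  ->  [[-1123, -1833], [-881, -1438]]
tr = -1123 + -1438 = -2561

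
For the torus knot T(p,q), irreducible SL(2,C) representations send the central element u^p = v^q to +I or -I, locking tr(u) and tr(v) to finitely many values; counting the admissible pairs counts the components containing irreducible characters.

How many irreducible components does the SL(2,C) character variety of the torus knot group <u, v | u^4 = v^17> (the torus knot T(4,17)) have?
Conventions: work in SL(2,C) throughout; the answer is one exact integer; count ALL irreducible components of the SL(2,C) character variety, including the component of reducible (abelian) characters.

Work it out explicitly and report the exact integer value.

25

For T(4,17): irreducibility forces the central element u^4 = v^17 to one of +I, -I.
So on each irreducible component the traces are pinned: tr(u) = 2*cos(pi*alpha/4) with 1 <= alpha <= 3, tr(v) = 2*cos(pi*beta/17) with 1 <= beta <= 16.
The two central values (-1)^alpha I and (-1)^beta I must be the same matrix, so alpha and beta share a parity.
Enumerate parity-matched pairs: 2*8 odd-odd plus 1*8 even-even gives 24.
components with irreducible characters: 24; plus the single component of reducible (abelian) characters: total 25.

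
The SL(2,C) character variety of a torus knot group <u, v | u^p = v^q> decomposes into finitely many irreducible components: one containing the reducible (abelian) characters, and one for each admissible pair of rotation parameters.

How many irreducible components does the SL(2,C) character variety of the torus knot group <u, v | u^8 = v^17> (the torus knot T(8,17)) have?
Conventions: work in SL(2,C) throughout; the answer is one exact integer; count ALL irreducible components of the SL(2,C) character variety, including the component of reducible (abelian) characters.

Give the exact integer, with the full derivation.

57

Gamma = < u, v | u^8 = v^17 > (torus knot T(8,17)); the central element u^8 = v^17 acts as +I or -I in any irreducible SL(2,C) representation.
On an irreducible component, tr(u) is locked at 2*cos(pi*alpha/8) for some alpha in 1..7, and tr(v) at 2*cos(pi*beta/17) for some beta in 1..16.
u^8 = (-1)^alpha I and v^17 = (-1)^beta I must agree, so alpha and beta have equal parity.
Enumerate parity-matched pairs: 4*8 odd-odd plus 3*8 even-even gives 56.
That is 56 components of irreducible characters, and with the reducible (abelian) component the total is 57.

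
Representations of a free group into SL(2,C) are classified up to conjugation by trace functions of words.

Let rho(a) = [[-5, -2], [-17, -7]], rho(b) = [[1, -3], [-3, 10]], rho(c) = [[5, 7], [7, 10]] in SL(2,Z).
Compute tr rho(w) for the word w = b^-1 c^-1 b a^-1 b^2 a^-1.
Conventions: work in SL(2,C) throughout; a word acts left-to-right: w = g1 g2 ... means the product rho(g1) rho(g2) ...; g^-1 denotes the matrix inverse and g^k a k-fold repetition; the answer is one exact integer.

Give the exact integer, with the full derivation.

17138922

rho(b^-1) = [[10, 3], [3, 1]]
... * rho(c^-1) = [[10, -7], [-7, 5]]  ->  [[79, -55], [23, -16]]
... * rho(b) = [[1, -3], [-3, 10]]  ->  [[244, -787], [71, -229]]
... * rho(a^-1) = [[-7, 2], [17, -5]]  ->  [[-15087, 4423], [-4390, 1287]]
... * rho(b) = [[1, -3], [-3, 10]]  ->  [[-28356, 89491], [-8251, 26040]]
... * rho(b) = [[1, -3], [-3, 10]]  ->  [[-296829, 979978], [-86371, 285153]]
... * rho(a^-1) = [[-7, 2], [17, -5]]  ->  [[18737429, -5493548], [5452198, -1598507]]
tr = 18737429 + -1598507 = 17138922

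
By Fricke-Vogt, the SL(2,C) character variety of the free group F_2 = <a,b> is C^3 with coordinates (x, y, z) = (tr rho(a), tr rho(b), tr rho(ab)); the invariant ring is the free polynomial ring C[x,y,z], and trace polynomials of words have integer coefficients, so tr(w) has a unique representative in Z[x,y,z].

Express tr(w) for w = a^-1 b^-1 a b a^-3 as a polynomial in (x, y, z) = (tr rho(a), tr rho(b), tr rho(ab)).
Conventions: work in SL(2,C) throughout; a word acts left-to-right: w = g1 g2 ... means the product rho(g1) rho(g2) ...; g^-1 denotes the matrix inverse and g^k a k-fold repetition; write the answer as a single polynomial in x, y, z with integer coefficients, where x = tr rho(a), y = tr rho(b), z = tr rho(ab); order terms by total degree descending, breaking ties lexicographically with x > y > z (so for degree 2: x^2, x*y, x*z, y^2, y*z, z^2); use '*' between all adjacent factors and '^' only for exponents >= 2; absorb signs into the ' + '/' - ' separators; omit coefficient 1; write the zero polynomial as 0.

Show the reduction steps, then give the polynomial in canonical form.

use: tr(b a^-1) = tr(b) tr(a) - tr(b a)   [inverse elimination on a] = x*y - z
use: tr(b a b) = tr(b) tr(a b) - tr(a)   [square of b] = y*z - x
use: tr(b a b a) = tr(a b) tr(a b) - tr(1)   [split at a repeated a] = z^2 - 2
use: tr(a^-1 b a b) = tr(b a b) tr(a) - tr(b a b a)   [inverse elimination on a] = x*y*z - x^2 - z^2 + 2
tr(a b a^-2 b) = tr(a^-1 b a b) tr(a) - tr(a^-1 b a b a)   [inverse elimination on a] = x^2*y*z - x^3 - x*z^2 - y*z + 3*x
tr(a^-1 b^-1 a b a^-1) = tr(a b a^-2) tr(b) - tr(a b a^-2 b)   [inverse elimination on b] = -x^2*y*z + x^3 + x*y^2 + x*z^2 - 3*x
tr(a b a) = tr(a) tr(b a) - tr(b)   [square of a] = x*z - y
tr(b^-1 a b a) = tr(a b a) tr(b) - tr(a b a b)   [inverse elimination on b] = x*y*z - y^2 - z^2 + 2
tr(a^-1 b^-1 a b) = tr(b^-1 a b) tr(a) - tr(b^-1 a b a)   [inverse elimination on a] = -x*y*z + x^2 + y^2 + z^2 - 2
tr(a^-1 b^-1 a b a^-2) = tr(a^-1 b^-1 a b a^-1) tr(a) - tr(a^-1 b^-1 a b)   [inverse elimination on a] = -x^3*y*z + x^4 + x^2*y^2 + x^2*z^2 + x*y*z - 4*x^2 - y^2 - z^2 + 2
use: tr(a^-1 b^-1 a b a^-3) = tr(a^-1 b^-1 a b a^-2) tr(a) - tr(a^-1 b^-1 a b a^-1)   [inverse elimination on a] = -x^4*y*z + x^5 + x^3*y^2 + x^3*z^2 + 2*x^2*y*z - 5*x^3 - 2*x*y^2 - 2*x*z^2 + 5*x

-x^4*y*z + x^5 + x^3*y^2 + x^3*z^2 + 2*x^2*y*z - 5*x^3 - 2*x*y^2 - 2*x*z^2 + 5*x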